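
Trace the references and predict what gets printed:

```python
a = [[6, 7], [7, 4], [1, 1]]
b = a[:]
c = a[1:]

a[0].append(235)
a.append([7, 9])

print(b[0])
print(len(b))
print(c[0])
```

Key concept: slice with nested mutation.
Step by step:
`a = [[6, 7], [7, 4], [1, 1]]` → a = [[6, 7], [7, 4], [1, 1]]
`b = a[:]` → b = [[6, 7], [7, 4], [1, 1]]
`c = a[1:]` → c = [[7, 4], [1, 1]]
`a[0].append(235)` → a = [[6, 7, 235], [7, 4], [1, 1]]; b = [[6, 7, 235], [7, 4], [1, 1]]
`a.append([7, 9])` → a = [[6, 7, 235], [7, 4], [1, 1], [7, 9]]
`print(b[0])` → prints [6, 7, 235]
`print(len(b))` → prints 3
`print(c[0])` → prints [7, 4]

Answer:
[6, 7, 235]
3
[7, 4]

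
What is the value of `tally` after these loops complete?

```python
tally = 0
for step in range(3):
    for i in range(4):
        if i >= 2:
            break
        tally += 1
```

Inner breaks at 2, outer runs 3 times
`tally` takes the values: 0 → 1 → 2 → 3 → 4 → 5 → 6

Answer: 6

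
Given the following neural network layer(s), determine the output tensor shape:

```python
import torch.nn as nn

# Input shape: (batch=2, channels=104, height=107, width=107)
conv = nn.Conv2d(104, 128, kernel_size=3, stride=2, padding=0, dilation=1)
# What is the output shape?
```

Input: (2, 104, 107, 107) -> Output: (2, 128, 53, 53)

Answer: (2, 128, 53, 53)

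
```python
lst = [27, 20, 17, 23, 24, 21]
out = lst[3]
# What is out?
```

Trace:
`lst = [27, 20, 17, 23, 24, 21]` → lst = [27, 20, 17, 23, 24, 21]
`out = lst[3]` → out = 23
So out = 23

Answer: 23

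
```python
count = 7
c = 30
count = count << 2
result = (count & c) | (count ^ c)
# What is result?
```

Trace:
`count = 7` → count = 7
`c = 30` → c = 30
`count = count << 2` → count = 28
`result = (count & c) | (count ^ c)` → result = 30
So result = 30

Answer: 30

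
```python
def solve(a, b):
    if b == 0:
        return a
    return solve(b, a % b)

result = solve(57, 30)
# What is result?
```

solve(57, 30) -> solve(30, 27) -> solve(27, 3) -> solve(3, 0) -> 3

Answer: 3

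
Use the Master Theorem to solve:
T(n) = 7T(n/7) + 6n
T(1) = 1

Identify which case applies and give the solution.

a=7, b=7, f(n)=6n. log_7(7) = 1. Since c=1 = 1, Case 2 applies: T(n) = Θ(n^log_b(a) · log n) = O(n log n).

Answer: O(n log n) - Case 2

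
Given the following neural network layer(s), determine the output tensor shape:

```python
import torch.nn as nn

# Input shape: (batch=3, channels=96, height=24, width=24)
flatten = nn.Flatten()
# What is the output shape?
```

Input: (3, 96, 24, 24) -> Output: (3, 55296)

Answer: (3, 55296)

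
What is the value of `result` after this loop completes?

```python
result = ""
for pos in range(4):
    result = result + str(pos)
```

Concatenate digits 0 to 3
`result` takes the values: "" → "0" → "01" → "012" → "0123"

Answer: "0123"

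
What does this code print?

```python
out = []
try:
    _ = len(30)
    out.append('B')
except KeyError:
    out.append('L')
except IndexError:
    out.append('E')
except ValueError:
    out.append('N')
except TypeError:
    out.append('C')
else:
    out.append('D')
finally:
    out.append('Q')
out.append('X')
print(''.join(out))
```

Execution trace: 'C' (except TypeError) → 'Q' (finally) → 'X' (after the try/except). Output: CQX

Answer: CQX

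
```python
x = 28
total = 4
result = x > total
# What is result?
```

Trace:
`x = 28` → x = 28
`total = 4` → total = 4
`result = x > total` → result = True
So result = True

Answer: True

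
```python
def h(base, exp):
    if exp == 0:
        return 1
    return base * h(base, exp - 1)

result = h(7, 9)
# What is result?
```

h(7, 9) = 7 * 7 * 7 * 7 * 7 * 7 * 7 * 7 * 7 = 40353607

Answer: 40353607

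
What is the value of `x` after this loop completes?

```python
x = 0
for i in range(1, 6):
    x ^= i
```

XOR of 1 to 5
`x` takes the values: 0 → 1 → 3 → 0 → 4 → 1

Answer: 1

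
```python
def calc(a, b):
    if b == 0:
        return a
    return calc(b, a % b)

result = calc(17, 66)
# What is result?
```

calc(17, 66) -> calc(66, 17) -> calc(17, 15) -> calc(15, 2) -> calc(2, 1) -> calc(1, 0) -> 1

Answer: 1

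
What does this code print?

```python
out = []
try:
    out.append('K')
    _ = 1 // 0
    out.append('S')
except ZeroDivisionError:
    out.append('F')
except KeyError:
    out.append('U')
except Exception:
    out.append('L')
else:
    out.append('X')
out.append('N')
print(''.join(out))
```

Execution trace: 'K' (try body) → 'F' (except ZeroDivisionError) → 'N' (after the try/except). Output: KFN

Answer: KFN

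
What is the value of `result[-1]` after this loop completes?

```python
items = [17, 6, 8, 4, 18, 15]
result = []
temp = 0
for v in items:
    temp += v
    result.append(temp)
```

Cumulative sum ends at 68
`result` takes the values: [] → [17] → [17, 23] → [17, 23, 31] → [17, 23, 31, 35] → [17, 23, 31, 35, 53] → [17, 23, 31, 35, 53, 68]
So `result[-1]` = 68

Answer: 68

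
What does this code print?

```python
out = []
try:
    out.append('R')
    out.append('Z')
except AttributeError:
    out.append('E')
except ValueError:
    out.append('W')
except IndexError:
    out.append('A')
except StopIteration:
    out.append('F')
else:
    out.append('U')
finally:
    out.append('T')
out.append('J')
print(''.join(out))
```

Execution trace: 'R' (try body) → 'Z' (try body, no exception) → 'U' (else) → 'T' (finally) → 'J' (after the try/except). Output: RZUTJ

Answer: RZUTJ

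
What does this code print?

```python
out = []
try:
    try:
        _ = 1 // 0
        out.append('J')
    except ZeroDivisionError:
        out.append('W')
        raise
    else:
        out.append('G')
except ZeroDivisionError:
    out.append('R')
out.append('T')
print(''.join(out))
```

Execution trace: 'W' (inner except ZeroDivisionError) → 'R' (outer except ZeroDivisionError) → 'T' (after the try/except). Output: WRT

Answer: WRT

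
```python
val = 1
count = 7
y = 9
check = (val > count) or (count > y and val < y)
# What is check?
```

Trace:
`val = 1` → val = 1
`count = 7` → count = 7
`y = 9` → y = 9
`check = (val > count) or (count > y and val < y)` → check = False
So check = False

Answer: False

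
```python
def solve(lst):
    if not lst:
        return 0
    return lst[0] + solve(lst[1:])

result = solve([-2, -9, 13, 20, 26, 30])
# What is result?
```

(-2) + (-9) + 13 + 20 + 26 + 30 + 0 = 78

Answer: 78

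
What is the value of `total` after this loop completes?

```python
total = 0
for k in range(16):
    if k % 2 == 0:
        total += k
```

Sum of even numbers 0 to 15
`total` takes the values: 0 → 2 → 6 → 12 → 20 → 30 → 42 → 56

Answer: 56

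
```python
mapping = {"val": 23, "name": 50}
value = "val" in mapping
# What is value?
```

Trace:
`mapping = {"val": 23, "name": 50}` → mapping = {'val': 23, 'name': 50}
`value = "val" in mapping` → value = True
So value = True

Answer: True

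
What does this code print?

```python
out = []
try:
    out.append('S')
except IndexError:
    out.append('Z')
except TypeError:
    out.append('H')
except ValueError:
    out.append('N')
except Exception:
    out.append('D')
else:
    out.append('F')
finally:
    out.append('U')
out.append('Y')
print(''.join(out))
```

Execution trace: 'S' (try body, no exception) → 'F' (else) → 'U' (finally) → 'Y' (after the try/except). Output: SFUY

Answer: SFUY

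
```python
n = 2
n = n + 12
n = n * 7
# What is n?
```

Trace:
`n = 2` → n = 2
`n = n + 12` → n = 14
`n = n * 7` → n = 98
So n = 98

Answer: 98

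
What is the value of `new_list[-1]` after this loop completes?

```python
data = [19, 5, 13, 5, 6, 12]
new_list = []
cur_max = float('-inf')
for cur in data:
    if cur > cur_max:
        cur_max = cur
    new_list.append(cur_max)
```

Running max ends at 19
`new_list` takes the values: [] → [19] → [19, 19] → [19, 19, 19] → [19, 19, 19, 19] → [19, 19, 19, 19, 19] → [19, 19, 19, 19, 19, 19]
So `new_list[-1]` = 19

Answer: 19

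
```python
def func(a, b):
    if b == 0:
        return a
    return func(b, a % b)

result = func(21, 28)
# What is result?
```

func(21, 28) -> func(28, 21) -> func(21, 7) -> func(7, 0) -> 7

Answer: 7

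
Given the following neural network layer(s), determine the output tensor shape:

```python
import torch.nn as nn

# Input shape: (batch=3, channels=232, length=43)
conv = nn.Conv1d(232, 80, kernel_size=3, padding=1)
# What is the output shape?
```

Input: (3, 232, 43) -> Output: (3, 80, 43)

Answer: (3, 80, 43)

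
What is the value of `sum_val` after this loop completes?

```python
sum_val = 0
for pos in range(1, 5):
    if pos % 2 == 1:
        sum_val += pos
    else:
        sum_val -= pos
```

Add odd, subtract even
`sum_val` takes the values: 0 → 1 → -1 → 2 → -2

Answer: -2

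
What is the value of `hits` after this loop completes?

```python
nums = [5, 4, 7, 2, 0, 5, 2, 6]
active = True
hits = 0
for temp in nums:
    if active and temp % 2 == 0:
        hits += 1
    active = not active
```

Count even values at even positions
`hits` takes the values: 0 → 1 → 2

Answer: 2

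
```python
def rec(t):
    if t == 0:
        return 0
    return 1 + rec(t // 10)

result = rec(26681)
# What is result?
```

Count of digits of 26681: 5

Answer: 5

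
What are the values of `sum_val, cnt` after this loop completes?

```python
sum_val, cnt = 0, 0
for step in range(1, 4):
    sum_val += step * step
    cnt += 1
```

Sum of squares and count
`sum_val, cnt` takes the values: (0, 0) → (1, 0) → (1, 1) → (5, 1) → (5, 2) → (14, 2) → (14, 3)

Answer: 14, 3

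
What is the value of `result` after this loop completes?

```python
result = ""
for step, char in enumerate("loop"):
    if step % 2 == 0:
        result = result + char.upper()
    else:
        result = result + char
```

Uppercase even positions in 'loop'
`result` takes the values: "" → "L" → "Lo" → "LoO" → "LoOp"

Answer: "LoOp"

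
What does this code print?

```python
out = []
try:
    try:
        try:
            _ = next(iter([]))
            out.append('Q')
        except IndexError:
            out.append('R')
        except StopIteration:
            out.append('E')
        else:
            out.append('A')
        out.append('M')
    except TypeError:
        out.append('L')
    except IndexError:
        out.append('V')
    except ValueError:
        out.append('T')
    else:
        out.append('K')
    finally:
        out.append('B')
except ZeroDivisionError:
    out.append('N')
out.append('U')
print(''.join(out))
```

Execution trace: 'E' (inner except StopIteration) → 'M' (try body, no exception) → 'K' (else) → 'B' (finally) → 'U' (after the try/except). Output: EMKBU

Answer: EMKBU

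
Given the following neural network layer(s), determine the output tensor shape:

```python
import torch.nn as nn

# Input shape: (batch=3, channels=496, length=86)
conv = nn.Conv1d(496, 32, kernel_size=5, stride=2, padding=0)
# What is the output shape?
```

Input: (3, 496, 86) -> Output: (3, 32, 41)

Answer: (3, 32, 41)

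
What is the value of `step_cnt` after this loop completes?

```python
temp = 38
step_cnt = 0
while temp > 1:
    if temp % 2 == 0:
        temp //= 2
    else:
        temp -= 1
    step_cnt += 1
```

Steps to reduce 38 to 1
`step_cnt` takes the values: 0 → 1 → 2 → 3 → 4 → 5 → 6 → 7

Answer: 7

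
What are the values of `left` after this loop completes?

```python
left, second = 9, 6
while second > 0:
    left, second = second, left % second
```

GCD of 9 and 6
`left` takes the values: 9 → 6 → 3

Answer: 3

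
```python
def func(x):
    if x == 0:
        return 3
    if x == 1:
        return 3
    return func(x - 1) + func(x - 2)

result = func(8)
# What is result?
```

Build up from base cases: func(0)=3, func(1)=3, func(2)=6, func(3)=9, func(4)=15, func(5)=24, func(6)=39, ..., func(8)=102

Answer: 102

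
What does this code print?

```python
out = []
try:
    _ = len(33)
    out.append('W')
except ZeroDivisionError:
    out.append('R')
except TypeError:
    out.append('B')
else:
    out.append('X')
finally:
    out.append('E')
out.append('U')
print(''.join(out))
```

Execution trace: 'B' (except TypeError) → 'E' (finally) → 'U' (after the try/except). Output: BEU

Answer: BEU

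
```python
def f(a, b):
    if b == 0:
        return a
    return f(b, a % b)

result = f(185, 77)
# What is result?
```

f(185, 77) -> f(77, 31) -> f(31, 15) -> f(15, 1) -> f(1, 0) -> 1

Answer: 1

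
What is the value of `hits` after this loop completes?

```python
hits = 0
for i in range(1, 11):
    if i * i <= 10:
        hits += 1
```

Count numbers where i² ≤ 10
`hits` takes the values: 0 → 1 → 2 → 3

Answer: 3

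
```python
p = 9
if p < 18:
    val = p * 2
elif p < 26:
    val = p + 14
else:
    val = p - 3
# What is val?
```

Trace:
`p = 9` → p = 9
`if p < 18: ...` → p < 18 is True → val = 18
So val = 18

Answer: 18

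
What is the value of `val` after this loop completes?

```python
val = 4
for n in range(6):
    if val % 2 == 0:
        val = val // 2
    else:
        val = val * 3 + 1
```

Collatz-style transformation from 4
`val` takes the values: 4 → 2 → 1 → 4 → 2 → 1 → 4

Answer: 4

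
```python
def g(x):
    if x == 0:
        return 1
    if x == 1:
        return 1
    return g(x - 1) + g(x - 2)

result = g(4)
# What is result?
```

Build up from base cases: g(0)=1, g(1)=1, g(2)=2, g(3)=3, g(4)=5

Answer: 5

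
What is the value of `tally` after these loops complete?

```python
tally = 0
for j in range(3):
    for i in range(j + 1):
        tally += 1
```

Triangle: 1 + 2 + ... + 3
`tally` takes the values: 0 → 1 → 2 → 3 → 4 → 5 → 6

Answer: 6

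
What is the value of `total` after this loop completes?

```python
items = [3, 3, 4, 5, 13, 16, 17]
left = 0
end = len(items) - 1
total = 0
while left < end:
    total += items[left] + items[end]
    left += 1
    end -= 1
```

Sum of pairs from ends
`total` takes the values: 0 → 20 → 39 → 56

Answer: 56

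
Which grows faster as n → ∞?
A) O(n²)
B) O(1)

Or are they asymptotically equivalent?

O(n²) vs O(1): Higher order terms dominate.

Answer: A) O(n²) grows faster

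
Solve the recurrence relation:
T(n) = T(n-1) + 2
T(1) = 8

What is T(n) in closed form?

Unrolling: T(n) = T(1) + 2·(n-1) = 8 + 2(n-1) = 2n + 6.

Answer: T(n) = 2n + 6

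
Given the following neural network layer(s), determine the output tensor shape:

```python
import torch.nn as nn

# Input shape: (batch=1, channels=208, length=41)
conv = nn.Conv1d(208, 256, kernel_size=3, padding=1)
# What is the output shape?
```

Input: (1, 208, 41) -> Output: (1, 256, 41)

Answer: (1, 256, 41)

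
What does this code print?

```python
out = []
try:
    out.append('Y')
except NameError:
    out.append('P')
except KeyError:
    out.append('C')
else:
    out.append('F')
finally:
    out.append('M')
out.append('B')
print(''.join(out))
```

Execution trace: 'Y' (try body, no exception) → 'F' (else) → 'M' (finally) → 'B' (after the try/except). Output: YFMB

Answer: YFMB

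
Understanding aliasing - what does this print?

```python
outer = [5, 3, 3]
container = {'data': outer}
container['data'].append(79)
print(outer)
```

Key concept: dict holds reference to list.
Step by step:
`outer = [5, 3, 3]` → outer = [5, 3, 3]
`container = {'data': outer}` → container = {'data': [5, 3, 3]}
`container['data'].append(79)` → outer = [5, 3, 3, 79]; container = {'data': [5, 3, 3, 79]}
`print(outer)` → prints [5, 3, 3, 79]

Answer: [5, 3, 3, 79]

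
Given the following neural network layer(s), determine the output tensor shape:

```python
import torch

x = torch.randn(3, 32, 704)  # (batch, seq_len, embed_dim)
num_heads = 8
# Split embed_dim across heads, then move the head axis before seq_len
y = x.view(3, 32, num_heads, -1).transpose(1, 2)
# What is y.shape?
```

Input: (3, 32, 704) -> head_dim = 704 // 8 = 88; after view: (3, 32, 8, 88) -> after transpose(1, 2): (3, 8, 32, 88) -> Output: (3, 8, 32, 88)

Answer: (3, 8, 32, 88)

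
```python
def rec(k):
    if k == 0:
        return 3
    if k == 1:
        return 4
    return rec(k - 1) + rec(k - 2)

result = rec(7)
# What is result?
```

Build up from base cases: rec(0)=3, rec(1)=4, rec(2)=7, rec(3)=11, rec(4)=18, rec(5)=29, rec(6)=47, ..., rec(7)=76

Answer: 76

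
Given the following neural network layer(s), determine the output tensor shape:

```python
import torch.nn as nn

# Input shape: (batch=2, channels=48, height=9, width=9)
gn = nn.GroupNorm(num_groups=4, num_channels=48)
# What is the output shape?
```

Input: (2, 48, 9, 9) -> Output: (2, 48, 9, 9)

Answer: (2, 48, 9, 9)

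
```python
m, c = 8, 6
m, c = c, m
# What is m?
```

Trace:
`m, c = 8, 6` → m = 8; c = 6
`m, c = c, m` → m = 6; c = 8
So m = 6

Answer: 6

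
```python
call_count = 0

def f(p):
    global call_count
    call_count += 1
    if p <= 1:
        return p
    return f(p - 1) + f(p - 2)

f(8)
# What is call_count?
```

Calls(p) = 1 + Calls(p-1) + Calls(p-2); Calls(0)=Calls(1)=1. For p=8 this gives 67.

Answer: 67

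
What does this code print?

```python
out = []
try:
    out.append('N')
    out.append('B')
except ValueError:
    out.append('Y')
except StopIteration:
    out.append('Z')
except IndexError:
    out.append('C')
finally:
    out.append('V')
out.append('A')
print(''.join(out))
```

Execution trace: 'N' (try body) → 'B' (try body, no exception) → 'V' (finally) → 'A' (after the try/except). Output: NBVA

Answer: NBVA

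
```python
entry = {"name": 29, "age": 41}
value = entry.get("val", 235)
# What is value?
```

Trace:
`entry = {"name": 29, "age": 41}` → entry = {'name': 29, 'age': 41}
`value = entry.get("val", 235)` → value = 235
So value = 235

Answer: 235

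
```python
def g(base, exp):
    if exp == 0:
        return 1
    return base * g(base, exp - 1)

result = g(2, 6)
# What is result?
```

g(2, 6) = 2 * 2 * 2 * 2 * 2 * 2 = 64

Answer: 64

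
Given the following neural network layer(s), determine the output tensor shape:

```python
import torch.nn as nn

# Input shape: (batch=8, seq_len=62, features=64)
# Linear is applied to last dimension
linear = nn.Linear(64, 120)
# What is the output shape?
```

Input: (8, 62, 64) -> Output: (8, 62, 120)

Answer: (8, 62, 120)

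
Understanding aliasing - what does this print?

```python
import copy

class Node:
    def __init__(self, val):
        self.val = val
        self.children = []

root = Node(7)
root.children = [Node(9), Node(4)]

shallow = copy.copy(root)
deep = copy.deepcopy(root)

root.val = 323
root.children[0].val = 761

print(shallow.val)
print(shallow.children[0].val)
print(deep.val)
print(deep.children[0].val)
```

Key concept: deep copy with custom objects.
Step by step:
`root = Node(7)` → root = Node(val=7, children=[])
`root.children = [Node(9), Node(4)]` → root = Node(val=7, children=[Node(val=9, children=[]), Node(val=4, children=[])])
`shallow = copy.copy(root)` → shallow = Node(val=7, children=[Node(val=9, children=[]), Node(val=4, children=[])])
`deep = copy.deepcopy(root)` → deep = Node(val=7, children=[Node(val=9, children=[]), Node(val=4, children=[])])
`root.val = 323` → root = Node(val=323, children=[Node(val=9, children=[]), Node(val=4, children=[])])
`root.children[0].val = 761` → root = Node(val=323, children=[Node(val=761, children=[]), Node(val=4, children=[])]); shallow = Node(val=7, children=[Node(val=761, children=[]), Node(val=4, children=[])])
`print(shallow.val)` → prints 7
`print(shallow.children[0].val)` → prints 761
`print(deep.val)` → prints 7
`print(deep.children[0].val)` → prints 9

Answer:
7
761
7
9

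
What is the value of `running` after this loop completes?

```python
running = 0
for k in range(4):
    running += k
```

Sum of 0 to 3 = 6
`running` takes the values: 0 → 1 → 3 → 6

Answer: 6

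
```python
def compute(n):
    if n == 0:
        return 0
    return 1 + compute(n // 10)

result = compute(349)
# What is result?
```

Count of digits of 349: 3

Answer: 3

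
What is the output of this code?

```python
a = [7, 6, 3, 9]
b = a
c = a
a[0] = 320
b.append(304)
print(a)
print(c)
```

Key concept: multiple aliases.
Step by step:
`a = [7, 6, 3, 9]` → a = [7, 6, 3, 9]
`b = a` → b = [7, 6, 3, 9] (same object as a)
`c = a` → c = [7, 6, 3, 9] (same object as a, b)
`a[0] = 320` → a = [320, 6, 3, 9] (same object as b, c); b = [320, 6, 3, 9] (same object as a, c); c = [320, 6, 3, 9] (same object as a, b)
`b.append(304)` → a = [320, 6, 3, 9, 304] (same object as b, c); b = [320, 6, 3, 9, 304] (same object as a, c); c = [320, 6, 3, 9, 304] (same object as a, b)
`print(a)` → prints [320, 6, 3, 9, 304]
`print(c)` → prints [320, 6, 3, 9, 304]

Answer:
[320, 6, 3, 9, 304]
[320, 6, 3, 9, 304]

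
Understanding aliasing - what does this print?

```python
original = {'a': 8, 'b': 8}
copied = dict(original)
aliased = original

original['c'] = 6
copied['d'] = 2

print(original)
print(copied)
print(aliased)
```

Key concept: dict() creates copy, assignment creates alias.
Step by step:
`original = {'a': 8, 'b': 8}` → original = {'a': 8, 'b': 8}
`copied = dict(original)` → copied = {'a': 8, 'b': 8}
`aliased = original` → aliased = {'a': 8, 'b': 8} (same object as original)
`original['c'] = 6` → original = {'a': 8, 'b': 8, 'c': 6} (same object as aliased); aliased = {'a': 8, 'b': 8, 'c': 6} (same object as original)
`copied['d'] = 2` → copied = {'a': 8, 'b': 8, 'd': 2}
`print(original)` → prints {'a': 8, 'b': 8, 'c': 6}
`print(copied)` → prints {'a': 8, 'b': 8, 'd': 2}
`print(aliased)` → prints {'a': 8, 'b': 8, 'c': 6}

Answer:
{'a': 8, 'b': 8, 'c': 6}
{'a': 8, 'b': 8, 'd': 2}
{'a': 8, 'b': 8, 'c': 6}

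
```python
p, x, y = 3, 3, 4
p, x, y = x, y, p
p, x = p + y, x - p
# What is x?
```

Trace:
`p, x, y = 3, 3, 4` → p = 3; x = 3; y = 4
`p, x, y = x, y, p` → p = 3; x = 4; y = 3
`p, x = p + y, x - p` → p = 6; x = 1
So x = 1

Answer: 1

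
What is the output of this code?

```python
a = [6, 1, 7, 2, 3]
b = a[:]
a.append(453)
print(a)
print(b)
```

Key concept: slice [:] creates copy.
Step by step:
`a = [6, 1, 7, 2, 3]` → a = [6, 1, 7, 2, 3]
`b = a[:]` → b = [6, 1, 7, 2, 3]
`a.append(453)` → a = [6, 1, 7, 2, 3, 453]
`print(a)` → prints [6, 1, 7, 2, 3, 453]
`print(b)` → prints [6, 1, 7, 2, 3]

Answer:
[6, 1, 7, 2, 3, 453]
[6, 1, 7, 2, 3]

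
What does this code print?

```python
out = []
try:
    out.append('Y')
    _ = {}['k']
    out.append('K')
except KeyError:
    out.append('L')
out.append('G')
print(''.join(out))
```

Execution trace: 'Y' (try body) → 'L' (except KeyError) → 'G' (after the try/except). Output: YLG

Answer: YLG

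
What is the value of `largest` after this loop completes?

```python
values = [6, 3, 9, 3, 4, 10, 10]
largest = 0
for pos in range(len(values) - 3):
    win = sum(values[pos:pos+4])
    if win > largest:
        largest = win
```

Max sum of 4-element window in [6, 3, 9, 3, 4, 10, 10]
`largest` takes the values: 0 → 21 → 26 → 27

Answer: 27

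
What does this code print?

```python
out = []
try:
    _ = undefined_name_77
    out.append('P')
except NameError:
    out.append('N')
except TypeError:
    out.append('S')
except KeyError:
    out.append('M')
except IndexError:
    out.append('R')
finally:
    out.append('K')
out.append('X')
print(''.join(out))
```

Execution trace: 'N' (except NameError) → 'K' (finally) → 'X' (after the try/except). Output: NKX

Answer: NKX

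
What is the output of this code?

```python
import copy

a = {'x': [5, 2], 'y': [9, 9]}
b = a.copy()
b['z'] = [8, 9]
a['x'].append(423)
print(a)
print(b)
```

Key concept: shallow copy of dict with mutable values.
Step by step:
`a = {'x': [5, 2], 'y': [9, 9]}` → a = {'x': [5, 2], 'y': [9, 9]}
`b = a.copy()` → b = {'x': [5, 2], 'y': [9, 9]}
`b['z'] = [8, 9]` → b = {'x': [5, 2], 'y': [9, 9], 'z': [8, 9]}
`a['x'].append(423)` → a = {'x': [5, 2, 423], 'y': [9, 9]}; b = {'x': [5, 2, 423], 'y': [9, 9], 'z': [8, 9]}
`print(a)` → prints {'x': [5, 2, 423], 'y': [9, 9]}
`print(b)` → prints {'x': [5, 2, 423], 'y': [9, 9], 'z': [8, 9]}

Answer:
{'x': [5, 2, 423], 'y': [9, 9]}
{'x': [5, 2, 423], 'y': [9, 9], 'z': [8, 9]}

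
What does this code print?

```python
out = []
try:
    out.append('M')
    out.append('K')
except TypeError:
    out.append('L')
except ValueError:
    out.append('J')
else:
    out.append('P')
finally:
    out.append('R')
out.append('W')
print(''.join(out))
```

Execution trace: 'M' (try body) → 'K' (try body, no exception) → 'P' (else) → 'R' (finally) → 'W' (after the try/except). Output: MKPRW

Answer: MKPRW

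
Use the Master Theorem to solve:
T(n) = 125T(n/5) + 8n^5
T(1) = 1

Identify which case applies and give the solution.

a=125, b=5, f(n)=8n^5. log_5(125) = 3. Since c=5 > 3 and the regularity condition holds (125(n/5)^5 = (125/5^5)n^5 with 125/5^5 < 1), Case 3 applies: T(n) = Θ(f(n)) = O(n^5).

Answer: O(n^5) - Case 3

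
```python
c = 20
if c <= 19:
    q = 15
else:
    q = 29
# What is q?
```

Trace:
`c = 20` → c = 20
`if c <= 19: ...` → c <= 19 is False, take else branch → q = 29
So q = 29

Answer: 29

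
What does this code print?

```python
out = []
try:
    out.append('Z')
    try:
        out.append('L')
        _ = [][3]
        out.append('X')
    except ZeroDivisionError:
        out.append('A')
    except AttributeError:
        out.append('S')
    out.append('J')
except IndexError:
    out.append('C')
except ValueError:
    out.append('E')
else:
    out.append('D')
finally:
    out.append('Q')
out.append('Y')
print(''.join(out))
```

Execution trace: 'Z' (try body) → 'L' (inner try body) → 'C' (except IndexError) → 'Q' (finally) → 'Y' (after the try/except). Output: ZLCQY

Answer: ZLCQY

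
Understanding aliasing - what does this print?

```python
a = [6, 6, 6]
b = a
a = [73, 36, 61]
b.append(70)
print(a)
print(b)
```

Key concept: rebinding vs mutation: a is rebound to a new list, b still points at the original.
Step by step:
`a = [6, 6, 6]` → a = [6, 6, 6]
`b = a` → b = [6, 6, 6] (same object as a)
`a = [73, 36, 61]` → a = [73, 36, 61]
`b.append(70)` → b = [6, 6, 6, 70]
`print(a)` → prints [73, 36, 61]
`print(b)` → prints [6, 6, 6, 70]

Answer:
[73, 36, 61]
[6, 6, 6, 70]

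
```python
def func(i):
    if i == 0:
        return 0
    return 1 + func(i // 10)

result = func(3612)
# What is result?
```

Count of digits of 3612: 4

Answer: 4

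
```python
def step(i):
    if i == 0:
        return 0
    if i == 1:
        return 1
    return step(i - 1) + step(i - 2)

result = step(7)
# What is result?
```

Build up from base cases: step(0)=0, step(1)=1, step(2)=1, step(3)=2, step(4)=3, step(5)=5, step(6)=8, ..., step(7)=13

Answer: 13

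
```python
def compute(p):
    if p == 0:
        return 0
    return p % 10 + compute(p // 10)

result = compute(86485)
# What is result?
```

Sum of digits of 86485: 5 + 8 + 4 + 6 + 8 = 31

Answer: 31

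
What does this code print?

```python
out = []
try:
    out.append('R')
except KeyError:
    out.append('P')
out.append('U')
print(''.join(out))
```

Execution trace: 'R' (try body, no exception) → 'U' (after the try/except). Output: RU

Answer: RU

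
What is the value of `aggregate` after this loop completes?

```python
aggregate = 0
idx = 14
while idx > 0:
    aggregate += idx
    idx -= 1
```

Sum 14 down to 1
`aggregate` takes the values: 0 → 14 → 27 → 39 → 50 → 60 → 69 → 77 → 84 → 90 → 95 → 99 → 102 → 104 → 105

Answer: 105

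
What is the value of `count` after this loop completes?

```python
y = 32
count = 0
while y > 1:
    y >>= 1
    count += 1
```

Count right shifts until 1
`count` takes the values: 0 → 1 → 2 → 3 → 4 → 5

Answer: 5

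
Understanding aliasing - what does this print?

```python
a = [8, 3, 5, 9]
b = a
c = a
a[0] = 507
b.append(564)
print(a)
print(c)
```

Key concept: multiple aliases.
Step by step:
`a = [8, 3, 5, 9]` → a = [8, 3, 5, 9]
`b = a` → b = [8, 3, 5, 9] (same object as a)
`c = a` → c = [8, 3, 5, 9] (same object as a, b)
`a[0] = 507` → a = [507, 3, 5, 9] (same object as b, c); b = [507, 3, 5, 9] (same object as a, c); c = [507, 3, 5, 9] (same object as a, b)
`b.append(564)` → a = [507, 3, 5, 9, 564] (same object as b, c); b = [507, 3, 5, 9, 564] (same object as a, c); c = [507, 3, 5, 9, 564] (same object as a, b)
`print(a)` → prints [507, 3, 5, 9, 564]
`print(c)` → prints [507, 3, 5, 9, 564]

Answer:
[507, 3, 5, 9, 564]
[507, 3, 5, 9, 564]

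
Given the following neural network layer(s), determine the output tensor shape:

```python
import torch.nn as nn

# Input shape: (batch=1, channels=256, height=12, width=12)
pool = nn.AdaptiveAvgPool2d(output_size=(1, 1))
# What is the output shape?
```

Input: (1, 256, 12, 12) -> Output: (1, 256, 1, 1)

Answer: (1, 256, 1, 1)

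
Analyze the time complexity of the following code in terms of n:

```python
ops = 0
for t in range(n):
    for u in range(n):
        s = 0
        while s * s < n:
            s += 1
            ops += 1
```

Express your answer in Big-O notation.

Each loop level contributes: n × n × √n. Multiplying the contributions gives O(n^2√n).

Answer: O(n^2√n)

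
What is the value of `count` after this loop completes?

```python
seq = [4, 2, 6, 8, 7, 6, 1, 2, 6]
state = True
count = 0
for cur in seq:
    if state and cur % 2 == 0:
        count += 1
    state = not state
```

Count even values at even positions
`count` takes the values: 0 → 1 → 2 → 3

Answer: 3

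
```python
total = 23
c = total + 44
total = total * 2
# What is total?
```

Trace:
`total = 23` → total = 23
`c = total + 44` → c = 67
`total = total * 2` → total = 46
So total = 46

Answer: 46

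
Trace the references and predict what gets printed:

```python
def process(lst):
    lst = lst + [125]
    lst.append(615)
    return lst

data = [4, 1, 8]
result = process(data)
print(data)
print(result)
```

Key concept: rebinding parameter vs mutation.
Step by step:
`data = [4, 1, 8]` → data = [4, 1, 8]
`result = process(data)` → result = [4, 1, 8, 125, 615]
`print(data)` → prints [4, 1, 8]
`print(result)` → prints [4, 1, 8, 125, 615]

Answer:
[4, 1, 8]
[4, 1, 8, 125, 615]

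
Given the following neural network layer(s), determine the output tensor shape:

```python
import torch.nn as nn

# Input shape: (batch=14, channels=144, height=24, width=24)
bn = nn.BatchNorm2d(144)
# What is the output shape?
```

Input: (14, 144, 24, 24) -> Output: (14, 144, 24, 24)

Answer: (14, 144, 24, 24)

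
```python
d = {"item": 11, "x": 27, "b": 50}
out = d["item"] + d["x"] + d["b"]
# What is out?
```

Trace:
`d = {"item": 11, "x": 27, "b": 50}` → d = {'item': 11, 'x': 27, 'b': 50}
`out = d["item"] + d["x"] + d["b"]` → out = 88
So out = 88

Answer: 88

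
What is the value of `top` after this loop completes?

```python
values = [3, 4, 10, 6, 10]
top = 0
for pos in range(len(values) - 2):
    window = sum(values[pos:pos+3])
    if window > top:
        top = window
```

Max sum of 3-element window in [3, 4, 10, 6, 10]
`top` takes the values: 0 → 17 → 20 → 26

Answer: 26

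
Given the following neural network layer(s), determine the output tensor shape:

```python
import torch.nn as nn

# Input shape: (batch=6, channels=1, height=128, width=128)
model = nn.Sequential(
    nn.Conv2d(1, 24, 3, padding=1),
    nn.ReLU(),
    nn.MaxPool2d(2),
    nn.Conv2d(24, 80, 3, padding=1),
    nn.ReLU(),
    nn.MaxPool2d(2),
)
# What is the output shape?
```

Input: (6, 1, 128, 128) -> after first Conv2d: (6, 24, 128, 128) -> after first MaxPool2d: (6, 24, 64, 64) -> after second Conv2d: (6, 80, 64, 64) -> Output: (6, 80, 32, 32)

Answer: (6, 80, 32, 32)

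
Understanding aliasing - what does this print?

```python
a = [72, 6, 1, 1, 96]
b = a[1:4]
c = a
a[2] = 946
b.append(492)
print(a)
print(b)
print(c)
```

Key concept: slice vs alias.
Step by step:
`a = [72, 6, 1, 1, 96]` → a = [72, 6, 1, 1, 96]
`b = a[1:4]` → b = [6, 1, 1]
`c = a` → c = [72, 6, 1, 1, 96] (same object as a)
`a[2] = 946` → a = [72, 6, 946, 1, 96] (same object as c); c = [72, 6, 946, 1, 96] (same object as a)
`b.append(492)` → b = [6, 1, 1, 492]
`print(a)` → prints [72, 6, 946, 1, 96]
`print(b)` → prints [6, 1, 1, 492]
`print(c)` → prints [72, 6, 946, 1, 96]

Answer:
[72, 6, 946, 1, 96]
[6, 1, 1, 492]
[72, 6, 946, 1, 96]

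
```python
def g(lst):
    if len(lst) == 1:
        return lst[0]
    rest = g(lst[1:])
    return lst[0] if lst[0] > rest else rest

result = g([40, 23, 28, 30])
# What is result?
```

Recursive max over [40, 23, 28, 30] = 40

Answer: 40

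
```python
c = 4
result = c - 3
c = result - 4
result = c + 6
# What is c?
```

Trace:
`c = 4` → c = 4
`result = c - 3` → result = 1
`c = result - 4` → c = -3
`result = c + 6` → result = 3
So c = -3

Answer: -3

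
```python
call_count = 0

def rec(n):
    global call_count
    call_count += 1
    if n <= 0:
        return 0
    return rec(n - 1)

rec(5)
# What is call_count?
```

Linear recursion stepping by 1: 6 calls from n=5 down to ≤0.

Answer: 6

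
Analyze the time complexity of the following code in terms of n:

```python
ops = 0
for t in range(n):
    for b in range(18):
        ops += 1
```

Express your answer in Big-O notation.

Each loop level contributes: n × 1. Multiplying the contributions gives O(n).

Answer: O(n)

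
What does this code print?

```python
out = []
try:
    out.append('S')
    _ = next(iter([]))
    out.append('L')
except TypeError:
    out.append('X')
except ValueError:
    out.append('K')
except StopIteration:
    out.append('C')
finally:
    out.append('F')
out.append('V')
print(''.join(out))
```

Execution trace: 'S' (try body) → 'C' (except StopIteration) → 'F' (finally) → 'V' (after the try/except). Output: SCFV

Answer: SCFV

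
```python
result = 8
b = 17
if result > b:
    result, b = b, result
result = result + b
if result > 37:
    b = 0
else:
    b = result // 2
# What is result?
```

Trace:
`result = 8` → result = 8
`b = 17` → b = 17
`if result > b: ...` → result > b is False → no variable changes
`result = result + b` → result = 25
`if result > 37: ...` → result > 37 is False, take else branch → b = 12
So result = 25

Answer: 25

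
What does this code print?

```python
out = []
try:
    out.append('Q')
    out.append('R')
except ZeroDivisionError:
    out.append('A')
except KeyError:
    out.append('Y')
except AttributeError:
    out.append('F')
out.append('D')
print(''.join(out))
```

Execution trace: 'Q' (try body) → 'R' (try body, no exception) → 'D' (after the try/except). Output: QRD

Answer: QRD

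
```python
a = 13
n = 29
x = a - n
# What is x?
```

Trace:
`a = 13` → a = 13
`n = 29` → n = 29
`x = a - n` → x = -16
So x = -16

Answer: -16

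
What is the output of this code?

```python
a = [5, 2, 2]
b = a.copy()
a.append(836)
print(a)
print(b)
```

Key concept: list.copy() creates independent copy.
Step by step:
`a = [5, 2, 2]` → a = [5, 2, 2]
`b = a.copy()` → b = [5, 2, 2]
`a.append(836)` → a = [5, 2, 2, 836]
`print(a)` → prints [5, 2, 2, 836]
`print(b)` → prints [5, 2, 2]

Answer:
[5, 2, 2, 836]
[5, 2, 2]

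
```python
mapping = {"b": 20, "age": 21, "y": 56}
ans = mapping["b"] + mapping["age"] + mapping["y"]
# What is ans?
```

Trace:
`mapping = {"b": 20, "age": 21, "y": 56}` → mapping = {'b': 20, 'age': 21, 'y': 56}
`ans = mapping["b"] + mapping["age"] + mapping["y"]` → ans = 97
So ans = 97

Answer: 97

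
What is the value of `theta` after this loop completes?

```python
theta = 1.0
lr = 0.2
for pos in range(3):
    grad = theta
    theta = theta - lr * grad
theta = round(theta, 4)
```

Gradient descent: w = 1.0 * (1 - 0.2)^3
`theta` takes the values: 1.0 → 0.8 → 0.64 → 0.512

Answer: 0.512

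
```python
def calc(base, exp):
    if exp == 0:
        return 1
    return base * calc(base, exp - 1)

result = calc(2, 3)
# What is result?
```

calc(2, 3) = 2 * 2 * 2 = 8

Answer: 8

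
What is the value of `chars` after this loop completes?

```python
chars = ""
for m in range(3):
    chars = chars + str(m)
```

Concatenate digits 0 to 2
`chars` takes the values: "" → "0" → "01" → "012"

Answer: "012"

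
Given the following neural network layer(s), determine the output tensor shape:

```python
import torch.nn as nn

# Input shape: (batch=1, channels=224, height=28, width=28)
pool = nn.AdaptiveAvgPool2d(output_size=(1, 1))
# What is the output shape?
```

Input: (1, 224, 28, 28) -> Output: (1, 224, 1, 1)

Answer: (1, 224, 1, 1)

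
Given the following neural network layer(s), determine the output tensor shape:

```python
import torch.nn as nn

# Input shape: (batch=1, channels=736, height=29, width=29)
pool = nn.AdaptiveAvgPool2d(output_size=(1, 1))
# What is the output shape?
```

Input: (1, 736, 29, 29) -> Output: (1, 736, 1, 1)

Answer: (1, 736, 1, 1)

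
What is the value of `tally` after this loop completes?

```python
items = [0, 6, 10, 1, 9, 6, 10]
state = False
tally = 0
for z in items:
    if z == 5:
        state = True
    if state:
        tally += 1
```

Count elements after first 5 in [0, 6, 10, 1, 9, 6, 10]
`tally` takes the values: 0

Answer: 0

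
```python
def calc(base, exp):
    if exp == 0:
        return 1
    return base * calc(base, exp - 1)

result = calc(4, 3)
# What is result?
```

calc(4, 3) = 4 * 4 * 4 = 64

Answer: 64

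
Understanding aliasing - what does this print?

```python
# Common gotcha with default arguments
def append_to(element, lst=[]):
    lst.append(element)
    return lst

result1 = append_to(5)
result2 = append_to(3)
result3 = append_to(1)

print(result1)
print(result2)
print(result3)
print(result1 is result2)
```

Key concept: mutable default argument gotcha.
Step by step:
`result1 = append_to(5)` → result1 = [5]
`result2 = append_to(3)` → result1 = [5, 3] (same object as result2); result2 = [5, 3] (same object as result1)
`result3 = append_to(1)` → result1 = [5, 3, 1] (same object as result2, result3); result2 = [5, 3, 1] (same object as result1, result3); result3 = [5, 3, 1] (same object as result1, result2)
`print(result1)` → prints [5, 3, 1]
`print(result2)` → prints [5, 3, 1]
`print(result3)` → prints [5, 3, 1]
`print(result1 is result2)` → prints True

Answer:
[5, 3, 1]
[5, 3, 1]
[5, 3, 1]
True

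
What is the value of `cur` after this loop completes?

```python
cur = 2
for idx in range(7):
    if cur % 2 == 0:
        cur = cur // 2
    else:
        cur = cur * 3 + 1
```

Collatz-style transformation from 2
`cur` takes the values: 2 → 1 → 4 → 2 → 1 → 4 → 2 → 1

Answer: 1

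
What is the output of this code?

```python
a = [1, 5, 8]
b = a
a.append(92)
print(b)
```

Key concept: basic list aliasing.
Step by step:
`a = [1, 5, 8]` → a = [1, 5, 8]
`b = a` → b = [1, 5, 8] (same object as a)
`a.append(92)` → a = [1, 5, 8, 92] (same object as b); b = [1, 5, 8, 92] (same object as a)
`print(b)` → prints [1, 5, 8, 92]

Answer: [1, 5, 8, 92]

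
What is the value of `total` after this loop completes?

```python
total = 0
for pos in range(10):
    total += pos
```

Sum of 0 to 9 = 45
`total` takes the values: 0 → 1 → 3 → 6 → 10 → 15 → 21 → 28 → 36 → 45

Answer: 45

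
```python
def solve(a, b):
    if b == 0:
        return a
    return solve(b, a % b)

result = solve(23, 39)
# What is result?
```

solve(23, 39) -> solve(39, 23) -> solve(23, 16) -> solve(16, 7) -> solve(7, 2) -> solve(2, 1) -> solve(1, 0) -> 1

Answer: 1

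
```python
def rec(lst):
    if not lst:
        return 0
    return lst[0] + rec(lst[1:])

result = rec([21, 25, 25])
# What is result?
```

21 + 25 + 25 + 0 = 71

Answer: 71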